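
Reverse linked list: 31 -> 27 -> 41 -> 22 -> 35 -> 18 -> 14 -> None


Step 1: curr=31, set curr.next=prev(None) | reversed so far: 31
Step 2: curr=27, set curr.next=prev(31) | reversed so far: 27 -> 31
Step 3: curr=41, set curr.next=prev(27) | reversed so far: 41 -> 27 -> 31
Step 4: curr=22, set curr.next=prev(41) | reversed so far: 22 -> 41 -> 27 -> 31
Step 5: curr=35, set curr.next=prev(22) | reversed so far: 35 -> 22 -> 41 -> 27 -> 31
Step 6: curr=18, set curr.next=prev(35) | reversed so far: 18 -> 35 -> 22 -> 41 -> 27 -> 31
Step 7: curr=14, set curr.next=prev(18) | reversed so far: 14 -> 18 -> 35 -> 22 -> 41 -> 27 -> 31

14 -> 18 -> 35 -> 22 -> 41 -> 27 -> 31 -> None


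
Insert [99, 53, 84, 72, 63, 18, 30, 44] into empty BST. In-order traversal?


Insert 99: root
Insert 53: L from 99
Insert 84: L from 99 -> R from 53
Insert 72: L from 99 -> R from 53 -> L from 84
Insert 63: L from 99 -> R from 53 -> L from 84 -> L from 72
Insert 18: L from 99 -> L from 53
Insert 30: L from 99 -> L from 53 -> R from 18
Insert 44: L from 99 -> L from 53 -> R from 18 -> R from 30

In-order: [18, 30, 44, 53, 63, 72, 84, 99]


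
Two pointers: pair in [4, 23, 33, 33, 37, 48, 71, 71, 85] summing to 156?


lo=0(4)+hi=8(85)=89
lo=1(23)+hi=8(85)=108
lo=2(33)+hi=8(85)=118
lo=3(33)+hi=8(85)=118
lo=4(37)+hi=8(85)=122
lo=5(48)+hi=8(85)=133
lo=6(71)+hi=8(85)=156

Yes: 71+85=156


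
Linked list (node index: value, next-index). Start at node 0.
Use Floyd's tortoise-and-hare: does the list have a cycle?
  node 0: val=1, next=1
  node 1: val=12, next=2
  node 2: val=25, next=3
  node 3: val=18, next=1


Floyd's tortoise (slow, +1) and hare (fast, +2):
  init: slow=0, fast=0
  step 1: slow=1, fast=2
  step 2: slow=2, fast=1
  step 3: slow=3, fast=3
  slow == fast at node 3: cycle detected

Cycle: yes


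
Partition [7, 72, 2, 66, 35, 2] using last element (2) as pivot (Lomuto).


Pivot: 2
  2 <= 2: swap -> [2, 72, 7, 66, 35, 2]
Place pivot at 1: [2, 2, 7, 66, 35, 72]

Partitioned: [2, 2, 7, 66, 35, 72]


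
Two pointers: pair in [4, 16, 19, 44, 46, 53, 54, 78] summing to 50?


lo=0(4)+hi=7(78)=82
lo=0(4)+hi=6(54)=58
lo=0(4)+hi=5(53)=57
lo=0(4)+hi=4(46)=50

Yes: 4+46=50


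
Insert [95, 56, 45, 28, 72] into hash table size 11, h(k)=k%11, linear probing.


Insert 95: h=7 -> slot 7
Insert 56: h=1 -> slot 1
Insert 45: h=1, 1 probes -> slot 2
Insert 28: h=6 -> slot 6
Insert 72: h=6, 2 probes -> slot 8

Table: [None, 56, 45, None, None, None, 28, 95, 72, None, None]


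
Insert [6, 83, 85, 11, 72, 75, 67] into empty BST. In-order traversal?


Insert 6: root
Insert 83: R from 6
Insert 85: R from 6 -> R from 83
Insert 11: R from 6 -> L from 83
Insert 72: R from 6 -> L from 83 -> R from 11
Insert 75: R from 6 -> L from 83 -> R from 11 -> R from 72
Insert 67: R from 6 -> L from 83 -> R from 11 -> L from 72

In-order: [6, 11, 67, 72, 75, 83, 85]


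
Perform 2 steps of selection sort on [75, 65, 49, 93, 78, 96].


Initial: [75, 65, 49, 93, 78, 96]
Step 1: min=49 at 2
  Swap: [49, 65, 75, 93, 78, 96]
Step 2: min=65 at 1
  Swap: [49, 65, 75, 93, 78, 96]

After 2 steps: [49, 65, 75, 93, 78, 96]


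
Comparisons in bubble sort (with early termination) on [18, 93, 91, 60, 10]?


Algorithm: bubble sort (with early termination)
Input: [18, 93, 91, 60, 10]
Sorted: [10, 18, 60, 91, 93]

10


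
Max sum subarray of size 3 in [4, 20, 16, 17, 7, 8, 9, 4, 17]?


[0:3]: 40
[1:4]: 53
[2:5]: 40
[3:6]: 32
[4:7]: 24
[5:8]: 21
[6:9]: 30

Max: 53 at [1:4]


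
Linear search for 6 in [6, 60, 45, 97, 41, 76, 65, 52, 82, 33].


i=0: 6==6 found!

Found at 0, 1 comps


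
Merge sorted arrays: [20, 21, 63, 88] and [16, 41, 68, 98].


Take 16 from B
Take 20 from A
Take 21 from A
Take 41 from B
Take 63 from A
Take 68 from B
Take 88 from A

Merged: [16, 20, 21, 41, 63, 68, 88, 98]


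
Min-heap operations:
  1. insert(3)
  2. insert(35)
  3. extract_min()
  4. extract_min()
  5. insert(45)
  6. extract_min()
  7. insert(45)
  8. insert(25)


insert(3) -> [3]
insert(35) -> [3, 35]
extract_min()->3, [35]
extract_min()->35, []
insert(45) -> [45]
extract_min()->45, []
insert(45) -> [45]
insert(25) -> [25, 45]

Final heap: [25, 45]


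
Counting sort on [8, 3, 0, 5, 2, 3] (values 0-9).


Input: [8, 3, 0, 5, 2, 3]
Counts: [1, 0, 1, 2, 0, 1, 0, 0, 1, 0]

Sorted: [0, 2, 3, 3, 5, 8]


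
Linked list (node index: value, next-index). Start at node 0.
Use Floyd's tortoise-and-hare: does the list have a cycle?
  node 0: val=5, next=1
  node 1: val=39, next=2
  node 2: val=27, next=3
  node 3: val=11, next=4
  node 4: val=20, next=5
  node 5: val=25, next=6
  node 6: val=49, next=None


Floyd's tortoise (slow, +1) and hare (fast, +2):
  init: slow=0, fast=0
  step 1: slow=1, fast=2
  step 2: slow=2, fast=4
  step 3: slow=3, fast=6
  step 4: fast -> None, no cycle

Cycle: no


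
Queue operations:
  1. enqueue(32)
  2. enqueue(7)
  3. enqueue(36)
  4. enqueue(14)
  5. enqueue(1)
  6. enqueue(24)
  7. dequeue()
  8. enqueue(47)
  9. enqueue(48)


enqueue(32) -> [32]
enqueue(7) -> [32, 7]
enqueue(36) -> [32, 7, 36]
enqueue(14) -> [32, 7, 36, 14]
enqueue(1) -> [32, 7, 36, 14, 1]
enqueue(24) -> [32, 7, 36, 14, 1, 24]
dequeue()->32, [7, 36, 14, 1, 24]
enqueue(47) -> [7, 36, 14, 1, 24, 47]
enqueue(48) -> [7, 36, 14, 1, 24, 47, 48]

Final queue: [7, 36, 14, 1, 24, 47, 48]


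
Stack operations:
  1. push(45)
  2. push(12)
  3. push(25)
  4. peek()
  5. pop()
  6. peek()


push(45) -> [45]
push(12) -> [45, 12]
push(25) -> [45, 12, 25]
peek()->25
pop()->25, [45, 12]
peek()->12

Final stack: [45, 12]


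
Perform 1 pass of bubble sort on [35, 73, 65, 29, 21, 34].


Initial: [35, 73, 65, 29, 21, 34]
Pass 1: [35, 65, 29, 21, 34, 73] (4 swaps)

After 1 pass: [35, 65, 29, 21, 34, 73]


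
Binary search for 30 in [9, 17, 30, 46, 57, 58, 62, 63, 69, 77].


Step 1: lo=0, hi=9, mid=4, val=57
Step 2: lo=0, hi=3, mid=1, val=17
Step 3: lo=2, hi=3, mid=2, val=30

Found at index 2


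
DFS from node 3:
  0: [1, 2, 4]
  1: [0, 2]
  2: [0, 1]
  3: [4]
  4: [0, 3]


Visit 3, push [4]
Visit 4, push [0]
Visit 0, push [2, 1]
Visit 1, push [2]
Visit 2, push []

DFS order: [3, 4, 0, 1, 2]


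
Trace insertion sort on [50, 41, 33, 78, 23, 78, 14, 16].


Initial: [50, 41, 33, 78, 23, 78, 14, 16]
Insert 41: [41, 50, 33, 78, 23, 78, 14, 16]
Insert 33: [33, 41, 50, 78, 23, 78, 14, 16]
Insert 78: [33, 41, 50, 78, 23, 78, 14, 16]
Insert 23: [23, 33, 41, 50, 78, 78, 14, 16]
Insert 78: [23, 33, 41, 50, 78, 78, 14, 16]
Insert 14: [14, 23, 33, 41, 50, 78, 78, 16]
Insert 16: [14, 16, 23, 33, 41, 50, 78, 78]

Sorted: [14, 16, 23, 33, 41, 50, 78, 78]


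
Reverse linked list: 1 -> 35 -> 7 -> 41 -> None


Step 1: curr=1, set curr.next=prev(None) | reversed so far: 1
Step 2: curr=35, set curr.next=prev(1) | reversed so far: 35 -> 1
Step 3: curr=7, set curr.next=prev(35) | reversed so far: 7 -> 35 -> 1
Step 4: curr=41, set curr.next=prev(7) | reversed so far: 41 -> 7 -> 35 -> 1

41 -> 7 -> 35 -> 1 -> None


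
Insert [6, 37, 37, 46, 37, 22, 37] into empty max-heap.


Insert 6: [6]
Insert 37: [37, 6]
Insert 37: [37, 6, 37]
Insert 46: [46, 37, 37, 6]
Insert 37: [46, 37, 37, 6, 37]
Insert 22: [46, 37, 37, 6, 37, 22]
Insert 37: [46, 37, 37, 6, 37, 22, 37]

Final heap: [46, 37, 37, 6, 37, 22, 37]


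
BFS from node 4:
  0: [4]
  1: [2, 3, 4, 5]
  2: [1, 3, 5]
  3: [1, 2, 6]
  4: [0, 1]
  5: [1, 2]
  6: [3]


Visit 4, enqueue [0, 1]
Visit 0, enqueue []
Visit 1, enqueue [2, 3, 5]
Visit 2, enqueue []
Visit 3, enqueue [6]
Visit 5, enqueue []
Visit 6, enqueue []

BFS order: [4, 0, 1, 2, 3, 5, 6]


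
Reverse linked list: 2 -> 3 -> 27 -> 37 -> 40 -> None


Step 1: curr=2, set curr.next=prev(None) | reversed so far: 2
Step 2: curr=3, set curr.next=prev(2) | reversed so far: 3 -> 2
Step 3: curr=27, set curr.next=prev(3) | reversed so far: 27 -> 3 -> 2
Step 4: curr=37, set curr.next=prev(27) | reversed so far: 37 -> 27 -> 3 -> 2
Step 5: curr=40, set curr.next=prev(37) | reversed so far: 40 -> 37 -> 27 -> 3 -> 2

40 -> 37 -> 27 -> 3 -> 2 -> None


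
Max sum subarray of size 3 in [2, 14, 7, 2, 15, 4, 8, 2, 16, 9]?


[0:3]: 23
[1:4]: 23
[2:5]: 24
[3:6]: 21
[4:7]: 27
[5:8]: 14
[6:9]: 26
[7:10]: 27

Max: 27 at [4:7]


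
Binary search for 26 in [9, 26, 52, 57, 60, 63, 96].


Step 1: lo=0, hi=6, mid=3, val=57
Step 2: lo=0, hi=2, mid=1, val=26

Found at index 1


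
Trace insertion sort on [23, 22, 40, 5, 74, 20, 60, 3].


Initial: [23, 22, 40, 5, 74, 20, 60, 3]
Insert 22: [22, 23, 40, 5, 74, 20, 60, 3]
Insert 40: [22, 23, 40, 5, 74, 20, 60, 3]
Insert 5: [5, 22, 23, 40, 74, 20, 60, 3]
Insert 74: [5, 22, 23, 40, 74, 20, 60, 3]
Insert 20: [5, 20, 22, 23, 40, 74, 60, 3]
Insert 60: [5, 20, 22, 23, 40, 60, 74, 3]
Insert 3: [3, 5, 20, 22, 23, 40, 60, 74]

Sorted: [3, 5, 20, 22, 23, 40, 60, 74]


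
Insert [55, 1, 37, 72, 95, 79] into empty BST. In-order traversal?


Insert 55: root
Insert 1: L from 55
Insert 37: L from 55 -> R from 1
Insert 72: R from 55
Insert 95: R from 55 -> R from 72
Insert 79: R from 55 -> R from 72 -> L from 95

In-order: [1, 37, 55, 72, 79, 95]


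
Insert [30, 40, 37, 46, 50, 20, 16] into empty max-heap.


Insert 30: [30]
Insert 40: [40, 30]
Insert 37: [40, 30, 37]
Insert 46: [46, 40, 37, 30]
Insert 50: [50, 46, 37, 30, 40]
Insert 20: [50, 46, 37, 30, 40, 20]
Insert 16: [50, 46, 37, 30, 40, 20, 16]

Final heap: [50, 46, 37, 30, 40, 20, 16]


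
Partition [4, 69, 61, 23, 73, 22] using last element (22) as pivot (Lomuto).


Pivot: 22
  4 <= 22: advance i (no swap)
Place pivot at 1: [4, 22, 61, 23, 73, 69]

Partitioned: [4, 22, 61, 23, 73, 69]


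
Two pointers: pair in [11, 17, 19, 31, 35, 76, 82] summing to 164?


lo=0(11)+hi=6(82)=93
lo=1(17)+hi=6(82)=99
lo=2(19)+hi=6(82)=101
lo=3(31)+hi=6(82)=113
lo=4(35)+hi=6(82)=117
lo=5(76)+hi=6(82)=158

No pair found


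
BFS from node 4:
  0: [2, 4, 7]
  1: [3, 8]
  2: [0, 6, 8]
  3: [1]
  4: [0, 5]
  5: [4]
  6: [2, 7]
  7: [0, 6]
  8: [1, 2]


Visit 4, enqueue [0, 5]
Visit 0, enqueue [2, 7]
Visit 5, enqueue []
Visit 2, enqueue [6, 8]
Visit 7, enqueue []
Visit 6, enqueue []
Visit 8, enqueue [1]
Visit 1, enqueue [3]
Visit 3, enqueue []

BFS order: [4, 0, 5, 2, 7, 6, 8, 1, 3]


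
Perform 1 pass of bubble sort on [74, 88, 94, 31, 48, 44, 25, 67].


Initial: [74, 88, 94, 31, 48, 44, 25, 67]
Pass 1: [74, 88, 31, 48, 44, 25, 67, 94] (5 swaps)

After 1 pass: [74, 88, 31, 48, 44, 25, 67, 94]


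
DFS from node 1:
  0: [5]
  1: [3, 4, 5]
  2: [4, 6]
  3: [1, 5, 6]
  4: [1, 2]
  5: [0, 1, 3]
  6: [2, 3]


Visit 1, push [5, 4, 3]
Visit 3, push [6, 5]
Visit 5, push [0]
Visit 0, push []
Visit 6, push [2]
Visit 2, push [4]
Visit 4, push []

DFS order: [1, 3, 5, 0, 6, 2, 4]


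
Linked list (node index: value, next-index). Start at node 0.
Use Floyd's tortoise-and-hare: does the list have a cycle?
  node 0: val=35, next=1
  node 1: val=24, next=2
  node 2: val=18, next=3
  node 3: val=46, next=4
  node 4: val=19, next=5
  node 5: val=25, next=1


Floyd's tortoise (slow, +1) and hare (fast, +2):
  init: slow=0, fast=0
  step 1: slow=1, fast=2
  step 2: slow=2, fast=4
  step 3: slow=3, fast=1
  step 4: slow=4, fast=3
  step 5: slow=5, fast=5
  slow == fast at node 5: cycle detected

Cycle: yes


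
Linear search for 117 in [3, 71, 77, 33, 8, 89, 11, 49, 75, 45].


i=0: 3!=117
i=1: 71!=117
i=2: 77!=117
i=3: 33!=117
i=4: 8!=117
i=5: 89!=117
i=6: 11!=117
i=7: 49!=117
i=8: 75!=117
i=9: 45!=117

Not found, 10 comps


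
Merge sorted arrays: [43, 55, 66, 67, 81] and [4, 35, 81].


Take 4 from B
Take 35 from B
Take 43 from A
Take 55 from A
Take 66 from A
Take 67 from A
Take 81 from A

Merged: [4, 35, 43, 55, 66, 67, 81, 81]


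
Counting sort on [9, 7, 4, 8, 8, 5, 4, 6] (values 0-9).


Input: [9, 7, 4, 8, 8, 5, 4, 6]
Counts: [0, 0, 0, 0, 2, 1, 1, 1, 2, 1]

Sorted: [4, 4, 5, 6, 7, 8, 8, 9]


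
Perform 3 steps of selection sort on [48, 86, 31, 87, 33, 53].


Initial: [48, 86, 31, 87, 33, 53]
Step 1: min=31 at 2
  Swap: [31, 86, 48, 87, 33, 53]
Step 2: min=33 at 4
  Swap: [31, 33, 48, 87, 86, 53]
Step 3: min=48 at 2
  Swap: [31, 33, 48, 87, 86, 53]

After 3 steps: [31, 33, 48, 87, 86, 53]


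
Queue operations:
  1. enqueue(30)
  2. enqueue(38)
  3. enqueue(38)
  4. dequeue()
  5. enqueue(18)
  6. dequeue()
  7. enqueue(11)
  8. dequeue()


enqueue(30) -> [30]
enqueue(38) -> [30, 38]
enqueue(38) -> [30, 38, 38]
dequeue()->30, [38, 38]
enqueue(18) -> [38, 38, 18]
dequeue()->38, [38, 18]
enqueue(11) -> [38, 18, 11]
dequeue()->38, [18, 11]

Final queue: [18, 11]


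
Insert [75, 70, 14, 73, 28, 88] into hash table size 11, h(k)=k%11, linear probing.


Insert 75: h=9 -> slot 9
Insert 70: h=4 -> slot 4
Insert 14: h=3 -> slot 3
Insert 73: h=7 -> slot 7
Insert 28: h=6 -> slot 6
Insert 88: h=0 -> slot 0

Table: [88, None, None, 14, 70, None, 28, 73, None, 75, None]


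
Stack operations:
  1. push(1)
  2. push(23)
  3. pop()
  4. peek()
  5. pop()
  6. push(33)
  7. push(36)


push(1) -> [1]
push(23) -> [1, 23]
pop()->23, [1]
peek()->1
pop()->1, []
push(33) -> [33]
push(36) -> [33, 36]

Final stack: [33, 36]


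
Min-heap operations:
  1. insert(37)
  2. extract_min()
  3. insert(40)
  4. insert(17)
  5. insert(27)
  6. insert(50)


insert(37) -> [37]
extract_min()->37, []
insert(40) -> [40]
insert(17) -> [17, 40]
insert(27) -> [17, 40, 27]
insert(50) -> [17, 40, 27, 50]

Final heap: [17, 40, 27, 50]


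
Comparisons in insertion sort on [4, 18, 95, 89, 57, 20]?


Algorithm: insertion sort
Input: [4, 18, 95, 89, 57, 20]
Sorted: [4, 18, 20, 57, 89, 95]

11


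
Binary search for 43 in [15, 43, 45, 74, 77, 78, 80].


Step 1: lo=0, hi=6, mid=3, val=74
Step 2: lo=0, hi=2, mid=1, val=43

Found at index 1


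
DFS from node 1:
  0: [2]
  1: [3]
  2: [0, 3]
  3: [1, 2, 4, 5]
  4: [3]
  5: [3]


Visit 1, push [3]
Visit 3, push [5, 4, 2]
Visit 2, push [0]
Visit 0, push []
Visit 4, push []
Visit 5, push []

DFS order: [1, 3, 2, 0, 4, 5]


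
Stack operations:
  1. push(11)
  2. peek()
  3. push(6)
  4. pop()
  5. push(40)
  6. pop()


push(11) -> [11]
peek()->11
push(6) -> [11, 6]
pop()->6, [11]
push(40) -> [11, 40]
pop()->40, [11]

Final stack: [11]


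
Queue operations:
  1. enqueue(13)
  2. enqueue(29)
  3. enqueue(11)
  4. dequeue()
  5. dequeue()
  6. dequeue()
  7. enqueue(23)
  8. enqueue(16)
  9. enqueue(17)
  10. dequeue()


enqueue(13) -> [13]
enqueue(29) -> [13, 29]
enqueue(11) -> [13, 29, 11]
dequeue()->13, [29, 11]
dequeue()->29, [11]
dequeue()->11, []
enqueue(23) -> [23]
enqueue(16) -> [23, 16]
enqueue(17) -> [23, 16, 17]
dequeue()->23, [16, 17]

Final queue: [16, 17]


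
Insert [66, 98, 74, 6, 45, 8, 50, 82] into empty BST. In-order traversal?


Insert 66: root
Insert 98: R from 66
Insert 74: R from 66 -> L from 98
Insert 6: L from 66
Insert 45: L from 66 -> R from 6
Insert 8: L from 66 -> R from 6 -> L from 45
Insert 50: L from 66 -> R from 6 -> R from 45
Insert 82: R from 66 -> L from 98 -> R from 74

In-order: [6, 8, 45, 50, 66, 74, 82, 98]


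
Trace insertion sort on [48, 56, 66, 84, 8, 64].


Initial: [48, 56, 66, 84, 8, 64]
Insert 56: [48, 56, 66, 84, 8, 64]
Insert 66: [48, 56, 66, 84, 8, 64]
Insert 84: [48, 56, 66, 84, 8, 64]
Insert 8: [8, 48, 56, 66, 84, 64]
Insert 64: [8, 48, 56, 64, 66, 84]

Sorted: [8, 48, 56, 64, 66, 84]


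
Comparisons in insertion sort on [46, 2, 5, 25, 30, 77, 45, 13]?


Algorithm: insertion sort
Input: [46, 2, 5, 25, 30, 77, 45, 13]
Sorted: [2, 5, 13, 25, 30, 45, 46, 77]

17


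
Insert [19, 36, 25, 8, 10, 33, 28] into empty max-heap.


Insert 19: [19]
Insert 36: [36, 19]
Insert 25: [36, 19, 25]
Insert 8: [36, 19, 25, 8]
Insert 10: [36, 19, 25, 8, 10]
Insert 33: [36, 19, 33, 8, 10, 25]
Insert 28: [36, 19, 33, 8, 10, 25, 28]

Final heap: [36, 19, 33, 8, 10, 25, 28]


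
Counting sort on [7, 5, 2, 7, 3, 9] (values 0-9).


Input: [7, 5, 2, 7, 3, 9]
Counts: [0, 0, 1, 1, 0, 1, 0, 2, 0, 1]

Sorted: [2, 3, 5, 7, 7, 9]


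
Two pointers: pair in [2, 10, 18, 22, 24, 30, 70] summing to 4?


lo=0(2)+hi=6(70)=72
lo=0(2)+hi=5(30)=32
lo=0(2)+hi=4(24)=26
lo=0(2)+hi=3(22)=24
lo=0(2)+hi=2(18)=20
lo=0(2)+hi=1(10)=12

No pair found


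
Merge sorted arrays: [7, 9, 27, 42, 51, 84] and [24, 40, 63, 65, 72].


Take 7 from A
Take 9 from A
Take 24 from B
Take 27 from A
Take 40 from B
Take 42 from A
Take 51 from A
Take 63 from B
Take 65 from B
Take 72 from B

Merged: [7, 9, 24, 27, 40, 42, 51, 63, 65, 72, 84]


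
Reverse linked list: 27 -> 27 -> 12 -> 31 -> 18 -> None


Step 1: curr=27, set curr.next=prev(None) | reversed so far: 27
Step 2: curr=27, set curr.next=prev(27) | reversed so far: 27 -> 27
Step 3: curr=12, set curr.next=prev(27) | reversed so far: 12 -> 27 -> 27
Step 4: curr=31, set curr.next=prev(12) | reversed so far: 31 -> 12 -> 27 -> 27
Step 5: curr=18, set curr.next=prev(31) | reversed so far: 18 -> 31 -> 12 -> 27 -> 27

18 -> 31 -> 12 -> 27 -> 27 -> None


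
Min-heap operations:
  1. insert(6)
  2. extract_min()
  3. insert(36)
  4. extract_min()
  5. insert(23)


insert(6) -> [6]
extract_min()->6, []
insert(36) -> [36]
extract_min()->36, []
insert(23) -> [23]

Final heap: [23]


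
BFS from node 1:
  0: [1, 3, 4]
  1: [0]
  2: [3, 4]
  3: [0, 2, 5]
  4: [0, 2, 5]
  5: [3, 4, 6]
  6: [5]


Visit 1, enqueue [0]
Visit 0, enqueue [3, 4]
Visit 3, enqueue [2, 5]
Visit 4, enqueue []
Visit 2, enqueue []
Visit 5, enqueue [6]
Visit 6, enqueue []

BFS order: [1, 0, 3, 4, 2, 5, 6]


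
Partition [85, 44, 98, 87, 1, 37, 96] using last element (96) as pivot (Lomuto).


Pivot: 96
  85 <= 96: advance i (no swap)
  44 <= 96: advance i (no swap)
  87 <= 96: swap -> [85, 44, 87, 98, 1, 37, 96]
  1 <= 96: swap -> [85, 44, 87, 1, 98, 37, 96]
  37 <= 96: swap -> [85, 44, 87, 1, 37, 98, 96]
Place pivot at 5: [85, 44, 87, 1, 37, 96, 98]

Partitioned: [85, 44, 87, 1, 37, 96, 98]


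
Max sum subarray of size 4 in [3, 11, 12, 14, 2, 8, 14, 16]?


[0:4]: 40
[1:5]: 39
[2:6]: 36
[3:7]: 38
[4:8]: 40

Max: 40 at [0:4]


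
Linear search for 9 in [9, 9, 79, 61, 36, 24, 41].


i=0: 9==9 found!

Found at 0, 1 comps


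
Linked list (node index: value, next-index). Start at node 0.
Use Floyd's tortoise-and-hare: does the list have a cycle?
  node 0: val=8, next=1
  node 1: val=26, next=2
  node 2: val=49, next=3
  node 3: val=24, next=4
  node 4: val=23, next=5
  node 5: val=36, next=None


Floyd's tortoise (slow, +1) and hare (fast, +2):
  init: slow=0, fast=0
  step 1: slow=1, fast=2
  step 2: slow=2, fast=4
  step 3: fast 4->5->None, no cycle

Cycle: no


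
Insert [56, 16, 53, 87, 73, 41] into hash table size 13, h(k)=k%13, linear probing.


Insert 56: h=4 -> slot 4
Insert 16: h=3 -> slot 3
Insert 53: h=1 -> slot 1
Insert 87: h=9 -> slot 9
Insert 73: h=8 -> slot 8
Insert 41: h=2 -> slot 2

Table: [None, 53, 41, 16, 56, None, None, None, 73, 87, None, None, None]


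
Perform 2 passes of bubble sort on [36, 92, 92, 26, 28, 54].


Initial: [36, 92, 92, 26, 28, 54]
Pass 1: [36, 92, 26, 28, 54, 92] (3 swaps)
Pass 2: [36, 26, 28, 54, 92, 92] (3 swaps)

After 2 passes: [36, 26, 28, 54, 92, 92]


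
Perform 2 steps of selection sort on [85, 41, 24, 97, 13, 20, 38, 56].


Initial: [85, 41, 24, 97, 13, 20, 38, 56]
Step 1: min=13 at 4
  Swap: [13, 41, 24, 97, 85, 20, 38, 56]
Step 2: min=20 at 5
  Swap: [13, 20, 24, 97, 85, 41, 38, 56]

After 2 steps: [13, 20, 24, 97, 85, 41, 38, 56]


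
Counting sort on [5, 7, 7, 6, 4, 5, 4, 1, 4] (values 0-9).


Input: [5, 7, 7, 6, 4, 5, 4, 1, 4]
Counts: [0, 1, 0, 0, 3, 2, 1, 2, 0, 0]

Sorted: [1, 4, 4, 4, 5, 5, 6, 7, 7]


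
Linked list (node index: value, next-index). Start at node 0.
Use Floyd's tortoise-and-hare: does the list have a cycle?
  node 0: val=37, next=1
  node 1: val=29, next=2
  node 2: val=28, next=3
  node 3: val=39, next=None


Floyd's tortoise (slow, +1) and hare (fast, +2):
  init: slow=0, fast=0
  step 1: slow=1, fast=2
  step 2: fast 2->3->None, no cycle

Cycle: no


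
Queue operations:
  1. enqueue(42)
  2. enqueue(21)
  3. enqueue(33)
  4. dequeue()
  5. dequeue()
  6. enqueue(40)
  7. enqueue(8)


enqueue(42) -> [42]
enqueue(21) -> [42, 21]
enqueue(33) -> [42, 21, 33]
dequeue()->42, [21, 33]
dequeue()->21, [33]
enqueue(40) -> [33, 40]
enqueue(8) -> [33, 40, 8]

Final queue: [33, 40, 8]


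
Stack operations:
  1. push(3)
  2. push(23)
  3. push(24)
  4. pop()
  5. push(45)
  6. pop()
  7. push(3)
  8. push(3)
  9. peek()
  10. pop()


push(3) -> [3]
push(23) -> [3, 23]
push(24) -> [3, 23, 24]
pop()->24, [3, 23]
push(45) -> [3, 23, 45]
pop()->45, [3, 23]
push(3) -> [3, 23, 3]
push(3) -> [3, 23, 3, 3]
peek()->3
pop()->3, [3, 23, 3]

Final stack: [3, 23, 3]


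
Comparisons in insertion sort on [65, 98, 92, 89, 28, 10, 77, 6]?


Algorithm: insertion sort
Input: [65, 98, 92, 89, 28, 10, 77, 6]
Sorted: [6, 10, 28, 65, 77, 89, 92, 98]

26


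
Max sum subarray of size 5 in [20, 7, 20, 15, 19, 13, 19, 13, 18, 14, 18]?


[0:5]: 81
[1:6]: 74
[2:7]: 86
[3:8]: 79
[4:9]: 82
[5:10]: 77
[6:11]: 82

Max: 86 at [2:7]


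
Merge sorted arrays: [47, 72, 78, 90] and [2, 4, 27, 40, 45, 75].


Take 2 from B
Take 4 from B
Take 27 from B
Take 40 from B
Take 45 from B
Take 47 from A
Take 72 from A
Take 75 from B

Merged: [2, 4, 27, 40, 45, 47, 72, 75, 78, 90]


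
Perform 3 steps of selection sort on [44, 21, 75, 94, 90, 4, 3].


Initial: [44, 21, 75, 94, 90, 4, 3]
Step 1: min=3 at 6
  Swap: [3, 21, 75, 94, 90, 4, 44]
Step 2: min=4 at 5
  Swap: [3, 4, 75, 94, 90, 21, 44]
Step 3: min=21 at 5
  Swap: [3, 4, 21, 94, 90, 75, 44]

After 3 steps: [3, 4, 21, 94, 90, 75, 44]


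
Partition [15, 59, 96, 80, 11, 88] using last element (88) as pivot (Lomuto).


Pivot: 88
  15 <= 88: advance i (no swap)
  59 <= 88: advance i (no swap)
  80 <= 88: swap -> [15, 59, 80, 96, 11, 88]
  11 <= 88: swap -> [15, 59, 80, 11, 96, 88]
Place pivot at 4: [15, 59, 80, 11, 88, 96]

Partitioned: [15, 59, 80, 11, 88, 96]


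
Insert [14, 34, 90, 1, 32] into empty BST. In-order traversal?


Insert 14: root
Insert 34: R from 14
Insert 90: R from 14 -> R from 34
Insert 1: L from 14
Insert 32: R from 14 -> L from 34

In-order: [1, 14, 32, 34, 90]


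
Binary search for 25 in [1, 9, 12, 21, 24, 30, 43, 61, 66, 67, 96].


Step 1: lo=0, hi=10, mid=5, val=30
Step 2: lo=0, hi=4, mid=2, val=12
Step 3: lo=3, hi=4, mid=3, val=21
Step 4: lo=4, hi=4, mid=4, val=24

Not found


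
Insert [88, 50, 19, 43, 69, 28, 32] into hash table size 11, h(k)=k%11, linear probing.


Insert 88: h=0 -> slot 0
Insert 50: h=6 -> slot 6
Insert 19: h=8 -> slot 8
Insert 43: h=10 -> slot 10
Insert 69: h=3 -> slot 3
Insert 28: h=6, 1 probes -> slot 7
Insert 32: h=10, 2 probes -> slot 1

Table: [88, 32, None, 69, None, None, 50, 28, 19, None, 43]


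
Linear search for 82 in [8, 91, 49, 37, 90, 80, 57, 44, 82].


i=0: 8!=82
i=1: 91!=82
i=2: 49!=82
i=3: 37!=82
i=4: 90!=82
i=5: 80!=82
i=6: 57!=82
i=7: 44!=82
i=8: 82==82 found!

Found at 8, 9 comps


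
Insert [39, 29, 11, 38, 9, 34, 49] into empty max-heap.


Insert 39: [39]
Insert 29: [39, 29]
Insert 11: [39, 29, 11]
Insert 38: [39, 38, 11, 29]
Insert 9: [39, 38, 11, 29, 9]
Insert 34: [39, 38, 34, 29, 9, 11]
Insert 49: [49, 38, 39, 29, 9, 11, 34]

Final heap: [49, 38, 39, 29, 9, 11, 34]


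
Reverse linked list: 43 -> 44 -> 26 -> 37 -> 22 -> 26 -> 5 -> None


Step 1: curr=43, set curr.next=prev(None) | reversed so far: 43
Step 2: curr=44, set curr.next=prev(43) | reversed so far: 44 -> 43
Step 3: curr=26, set curr.next=prev(44) | reversed so far: 26 -> 44 -> 43
Step 4: curr=37, set curr.next=prev(26) | reversed so far: 37 -> 26 -> 44 -> 43
Step 5: curr=22, set curr.next=prev(37) | reversed so far: 22 -> 37 -> 26 -> 44 -> 43
Step 6: curr=26, set curr.next=prev(22) | reversed so far: 26 -> 22 -> 37 -> 26 -> 44 -> 43
Step 7: curr=5, set curr.next=prev(26) | reversed so far: 5 -> 26 -> 22 -> 37 -> 26 -> 44 -> 43

5 -> 26 -> 22 -> 37 -> 26 -> 44 -> 43 -> None


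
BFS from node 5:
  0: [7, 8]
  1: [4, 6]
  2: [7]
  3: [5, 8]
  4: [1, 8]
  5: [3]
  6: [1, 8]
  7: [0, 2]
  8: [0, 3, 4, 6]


Visit 5, enqueue [3]
Visit 3, enqueue [8]
Visit 8, enqueue [0, 4, 6]
Visit 0, enqueue [7]
Visit 4, enqueue [1]
Visit 6, enqueue []
Visit 7, enqueue [2]
Visit 1, enqueue []
Visit 2, enqueue []

BFS order: [5, 3, 8, 0, 4, 6, 7, 1, 2]


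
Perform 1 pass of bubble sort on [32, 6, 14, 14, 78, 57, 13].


Initial: [32, 6, 14, 14, 78, 57, 13]
Pass 1: [6, 14, 14, 32, 57, 13, 78] (5 swaps)

After 1 pass: [6, 14, 14, 32, 57, 13, 78]


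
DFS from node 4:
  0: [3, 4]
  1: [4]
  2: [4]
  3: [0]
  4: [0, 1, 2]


Visit 4, push [2, 1, 0]
Visit 0, push [3]
Visit 3, push []
Visit 1, push []
Visit 2, push []

DFS order: [4, 0, 3, 1, 2]


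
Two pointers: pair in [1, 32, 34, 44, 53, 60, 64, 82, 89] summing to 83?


lo=0(1)+hi=8(89)=90
lo=0(1)+hi=7(82)=83

Yes: 1+82=83


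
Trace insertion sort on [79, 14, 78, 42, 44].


Initial: [79, 14, 78, 42, 44]
Insert 14: [14, 79, 78, 42, 44]
Insert 78: [14, 78, 79, 42, 44]
Insert 42: [14, 42, 78, 79, 44]
Insert 44: [14, 42, 44, 78, 79]

Sorted: [14, 42, 44, 78, 79]


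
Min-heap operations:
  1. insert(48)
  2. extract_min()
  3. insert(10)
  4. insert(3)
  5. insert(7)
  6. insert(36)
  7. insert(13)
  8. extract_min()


insert(48) -> [48]
extract_min()->48, []
insert(10) -> [10]
insert(3) -> [3, 10]
insert(7) -> [3, 10, 7]
insert(36) -> [3, 10, 7, 36]
insert(13) -> [3, 10, 7, 36, 13]
extract_min()->3, [7, 10, 13, 36]

Final heap: [7, 10, 13, 36]


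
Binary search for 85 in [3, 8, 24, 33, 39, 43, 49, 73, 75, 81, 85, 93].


Step 1: lo=0, hi=11, mid=5, val=43
Step 2: lo=6, hi=11, mid=8, val=75
Step 3: lo=9, hi=11, mid=10, val=85

Found at index 10


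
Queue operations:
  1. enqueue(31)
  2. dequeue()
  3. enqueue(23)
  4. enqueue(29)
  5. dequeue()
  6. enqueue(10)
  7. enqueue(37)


enqueue(31) -> [31]
dequeue()->31, []
enqueue(23) -> [23]
enqueue(29) -> [23, 29]
dequeue()->23, [29]
enqueue(10) -> [29, 10]
enqueue(37) -> [29, 10, 37]

Final queue: [29, 10, 37]


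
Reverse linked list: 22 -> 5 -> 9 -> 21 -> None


Step 1: curr=22, set curr.next=prev(None) | reversed so far: 22
Step 2: curr=5, set curr.next=prev(22) | reversed so far: 5 -> 22
Step 3: curr=9, set curr.next=prev(5) | reversed so far: 9 -> 5 -> 22
Step 4: curr=21, set curr.next=prev(9) | reversed so far: 21 -> 9 -> 5 -> 22

21 -> 9 -> 5 -> 22 -> None


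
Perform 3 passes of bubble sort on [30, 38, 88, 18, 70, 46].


Initial: [30, 38, 88, 18, 70, 46]
Pass 1: [30, 38, 18, 70, 46, 88] (3 swaps)
Pass 2: [30, 18, 38, 46, 70, 88] (2 swaps)
Pass 3: [18, 30, 38, 46, 70, 88] (1 swaps)

After 3 passes: [18, 30, 38, 46, 70, 88]


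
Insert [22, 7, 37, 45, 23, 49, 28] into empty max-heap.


Insert 22: [22]
Insert 7: [22, 7]
Insert 37: [37, 7, 22]
Insert 45: [45, 37, 22, 7]
Insert 23: [45, 37, 22, 7, 23]
Insert 49: [49, 37, 45, 7, 23, 22]
Insert 28: [49, 37, 45, 7, 23, 22, 28]

Final heap: [49, 37, 45, 7, 23, 22, 28]


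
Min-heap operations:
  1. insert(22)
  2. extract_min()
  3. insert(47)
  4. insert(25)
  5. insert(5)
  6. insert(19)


insert(22) -> [22]
extract_min()->22, []
insert(47) -> [47]
insert(25) -> [25, 47]
insert(5) -> [5, 47, 25]
insert(19) -> [5, 19, 25, 47]

Final heap: [5, 19, 25, 47]


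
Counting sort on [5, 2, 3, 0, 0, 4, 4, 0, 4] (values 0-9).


Input: [5, 2, 3, 0, 0, 4, 4, 0, 4]
Counts: [3, 0, 1, 1, 3, 1, 0, 0, 0, 0]

Sorted: [0, 0, 0, 2, 3, 4, 4, 4, 5]


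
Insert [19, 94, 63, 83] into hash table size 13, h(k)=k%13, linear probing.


Insert 19: h=6 -> slot 6
Insert 94: h=3 -> slot 3
Insert 63: h=11 -> slot 11
Insert 83: h=5 -> slot 5

Table: [None, None, None, 94, None, 83, 19, None, None, None, None, 63, None]


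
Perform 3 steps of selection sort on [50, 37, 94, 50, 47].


Initial: [50, 37, 94, 50, 47]
Step 1: min=37 at 1
  Swap: [37, 50, 94, 50, 47]
Step 2: min=47 at 4
  Swap: [37, 47, 94, 50, 50]
Step 3: min=50 at 3
  Swap: [37, 47, 50, 94, 50]

After 3 steps: [37, 47, 50, 94, 50]


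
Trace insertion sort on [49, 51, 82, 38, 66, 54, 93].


Initial: [49, 51, 82, 38, 66, 54, 93]
Insert 51: [49, 51, 82, 38, 66, 54, 93]
Insert 82: [49, 51, 82, 38, 66, 54, 93]
Insert 38: [38, 49, 51, 82, 66, 54, 93]
Insert 66: [38, 49, 51, 66, 82, 54, 93]
Insert 54: [38, 49, 51, 54, 66, 82, 93]
Insert 93: [38, 49, 51, 54, 66, 82, 93]

Sorted: [38, 49, 51, 54, 66, 82, 93]


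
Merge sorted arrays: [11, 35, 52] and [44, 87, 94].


Take 11 from A
Take 35 from A
Take 44 from B
Take 52 from A

Merged: [11, 35, 44, 52, 87, 94]


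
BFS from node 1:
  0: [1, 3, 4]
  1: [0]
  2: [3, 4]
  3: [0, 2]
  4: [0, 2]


Visit 1, enqueue [0]
Visit 0, enqueue [3, 4]
Visit 3, enqueue [2]
Visit 4, enqueue []
Visit 2, enqueue []

BFS order: [1, 0, 3, 4, 2]


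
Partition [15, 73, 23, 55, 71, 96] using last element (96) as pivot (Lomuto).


Pivot: 96
  15 <= 96: advance i (no swap)
  73 <= 96: advance i (no swap)
  23 <= 96: advance i (no swap)
  55 <= 96: advance i (no swap)
  71 <= 96: advance i (no swap)
Place pivot at 5: [15, 73, 23, 55, 71, 96]

Partitioned: [15, 73, 23, 55, 71, 96]


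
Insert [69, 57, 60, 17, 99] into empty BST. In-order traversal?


Insert 69: root
Insert 57: L from 69
Insert 60: L from 69 -> R from 57
Insert 17: L from 69 -> L from 57
Insert 99: R from 69

In-order: [17, 57, 60, 69, 99]


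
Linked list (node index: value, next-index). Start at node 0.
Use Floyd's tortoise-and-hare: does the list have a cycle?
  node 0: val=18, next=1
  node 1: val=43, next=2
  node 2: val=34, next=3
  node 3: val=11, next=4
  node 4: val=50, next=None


Floyd's tortoise (slow, +1) and hare (fast, +2):
  init: slow=0, fast=0
  step 1: slow=1, fast=2
  step 2: slow=2, fast=4
  step 3: fast -> None, no cycle

Cycle: no


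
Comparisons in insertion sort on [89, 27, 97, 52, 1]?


Algorithm: insertion sort
Input: [89, 27, 97, 52, 1]
Sorted: [1, 27, 52, 89, 97]

9


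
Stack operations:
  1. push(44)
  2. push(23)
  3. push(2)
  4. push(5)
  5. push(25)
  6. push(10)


push(44) -> [44]
push(23) -> [44, 23]
push(2) -> [44, 23, 2]
push(5) -> [44, 23, 2, 5]
push(25) -> [44, 23, 2, 5, 25]
push(10) -> [44, 23, 2, 5, 25, 10]

Final stack: [44, 23, 2, 5, 25, 10]


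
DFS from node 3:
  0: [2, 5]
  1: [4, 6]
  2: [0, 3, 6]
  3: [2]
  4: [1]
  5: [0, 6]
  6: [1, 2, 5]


Visit 3, push [2]
Visit 2, push [6, 0]
Visit 0, push [5]
Visit 5, push [6]
Visit 6, push [1]
Visit 1, push [4]
Visit 4, push []

DFS order: [3, 2, 0, 5, 6, 1, 4]


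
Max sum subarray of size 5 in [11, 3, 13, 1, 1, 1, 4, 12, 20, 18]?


[0:5]: 29
[1:6]: 19
[2:7]: 20
[3:8]: 19
[4:9]: 38
[5:10]: 55

Max: 55 at [5:10]


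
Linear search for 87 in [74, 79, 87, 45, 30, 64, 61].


i=0: 74!=87
i=1: 79!=87
i=2: 87==87 found!

Found at 2, 3 comps


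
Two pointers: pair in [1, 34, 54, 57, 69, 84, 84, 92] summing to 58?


lo=0(1)+hi=7(92)=93
lo=0(1)+hi=6(84)=85
lo=0(1)+hi=5(84)=85
lo=0(1)+hi=4(69)=70
lo=0(1)+hi=3(57)=58

Yes: 1+57=58


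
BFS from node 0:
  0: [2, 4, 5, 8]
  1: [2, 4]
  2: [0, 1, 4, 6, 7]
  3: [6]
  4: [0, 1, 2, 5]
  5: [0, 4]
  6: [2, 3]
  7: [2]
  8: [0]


Visit 0, enqueue [2, 4, 5, 8]
Visit 2, enqueue [1, 6, 7]
Visit 4, enqueue []
Visit 5, enqueue []
Visit 8, enqueue []
Visit 1, enqueue []
Visit 6, enqueue [3]
Visit 7, enqueue []
Visit 3, enqueue []

BFS order: [0, 2, 4, 5, 8, 1, 6, 7, 3]


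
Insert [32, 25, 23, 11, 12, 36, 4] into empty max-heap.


Insert 32: [32]
Insert 25: [32, 25]
Insert 23: [32, 25, 23]
Insert 11: [32, 25, 23, 11]
Insert 12: [32, 25, 23, 11, 12]
Insert 36: [36, 25, 32, 11, 12, 23]
Insert 4: [36, 25, 32, 11, 12, 23, 4]

Final heap: [36, 25, 32, 11, 12, 23, 4]


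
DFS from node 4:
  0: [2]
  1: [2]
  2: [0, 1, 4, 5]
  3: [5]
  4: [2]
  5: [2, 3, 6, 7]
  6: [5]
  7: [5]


Visit 4, push [2]
Visit 2, push [5, 1, 0]
Visit 0, push []
Visit 1, push []
Visit 5, push [7, 6, 3]
Visit 3, push []
Visit 6, push []
Visit 7, push []

DFS order: [4, 2, 0, 1, 5, 3, 6, 7]


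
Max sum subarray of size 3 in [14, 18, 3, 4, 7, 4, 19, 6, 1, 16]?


[0:3]: 35
[1:4]: 25
[2:5]: 14
[3:6]: 15
[4:7]: 30
[5:8]: 29
[6:9]: 26
[7:10]: 23

Max: 35 at [0:3]


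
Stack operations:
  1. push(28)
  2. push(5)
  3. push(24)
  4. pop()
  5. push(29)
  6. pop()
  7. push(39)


push(28) -> [28]
push(5) -> [28, 5]
push(24) -> [28, 5, 24]
pop()->24, [28, 5]
push(29) -> [28, 5, 29]
pop()->29, [28, 5]
push(39) -> [28, 5, 39]

Final stack: [28, 5, 39]


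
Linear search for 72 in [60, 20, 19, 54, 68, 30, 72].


i=0: 60!=72
i=1: 20!=72
i=2: 19!=72
i=3: 54!=72
i=4: 68!=72
i=5: 30!=72
i=6: 72==72 found!

Found at 6, 7 comps


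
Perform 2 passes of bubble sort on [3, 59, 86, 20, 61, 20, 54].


Initial: [3, 59, 86, 20, 61, 20, 54]
Pass 1: [3, 59, 20, 61, 20, 54, 86] (4 swaps)
Pass 2: [3, 20, 59, 20, 54, 61, 86] (3 swaps)

After 2 passes: [3, 20, 59, 20, 54, 61, 86]


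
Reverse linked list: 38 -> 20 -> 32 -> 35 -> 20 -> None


Step 1: curr=38, set curr.next=prev(None) | reversed so far: 38
Step 2: curr=20, set curr.next=prev(38) | reversed so far: 20 -> 38
Step 3: curr=32, set curr.next=prev(20) | reversed so far: 32 -> 20 -> 38
Step 4: curr=35, set curr.next=prev(32) | reversed so far: 35 -> 32 -> 20 -> 38
Step 5: curr=20, set curr.next=prev(35) | reversed so far: 20 -> 35 -> 32 -> 20 -> 38

20 -> 35 -> 32 -> 20 -> 38 -> None


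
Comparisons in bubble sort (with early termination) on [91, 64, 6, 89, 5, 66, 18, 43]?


Algorithm: bubble sort (with early termination)
Input: [91, 64, 6, 89, 5, 66, 18, 43]
Sorted: [5, 6, 18, 43, 64, 66, 89, 91]

25


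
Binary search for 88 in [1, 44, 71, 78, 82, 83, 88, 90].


Step 1: lo=0, hi=7, mid=3, val=78
Step 2: lo=4, hi=7, mid=5, val=83
Step 3: lo=6, hi=7, mid=6, val=88

Found at index 6


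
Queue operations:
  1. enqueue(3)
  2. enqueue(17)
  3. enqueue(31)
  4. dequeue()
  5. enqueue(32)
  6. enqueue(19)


enqueue(3) -> [3]
enqueue(17) -> [3, 17]
enqueue(31) -> [3, 17, 31]
dequeue()->3, [17, 31]
enqueue(32) -> [17, 31, 32]
enqueue(19) -> [17, 31, 32, 19]

Final queue: [17, 31, 32, 19]


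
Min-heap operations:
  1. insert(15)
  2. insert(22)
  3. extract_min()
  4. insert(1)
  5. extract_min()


insert(15) -> [15]
insert(22) -> [15, 22]
extract_min()->15, [22]
insert(1) -> [1, 22]
extract_min()->1, [22]

Final heap: [22]


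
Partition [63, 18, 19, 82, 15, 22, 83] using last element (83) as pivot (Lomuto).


Pivot: 83
  63 <= 83: advance i (no swap)
  18 <= 83: advance i (no swap)
  19 <= 83: advance i (no swap)
  82 <= 83: advance i (no swap)
  15 <= 83: advance i (no swap)
  22 <= 83: advance i (no swap)
Place pivot at 6: [63, 18, 19, 82, 15, 22, 83]

Partitioned: [63, 18, 19, 82, 15, 22, 83]


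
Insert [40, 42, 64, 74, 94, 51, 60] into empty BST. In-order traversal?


Insert 40: root
Insert 42: R from 40
Insert 64: R from 40 -> R from 42
Insert 74: R from 40 -> R from 42 -> R from 64
Insert 94: R from 40 -> R from 42 -> R from 64 -> R from 74
Insert 51: R from 40 -> R from 42 -> L from 64
Insert 60: R from 40 -> R from 42 -> L from 64 -> R from 51

In-order: [40, 42, 51, 60, 64, 74, 94]


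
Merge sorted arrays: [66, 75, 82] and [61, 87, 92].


Take 61 from B
Take 66 from A
Take 75 from A
Take 82 from A

Merged: [61, 66, 75, 82, 87, 92]


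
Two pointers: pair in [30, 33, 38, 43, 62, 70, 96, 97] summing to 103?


lo=0(30)+hi=7(97)=127
lo=0(30)+hi=6(96)=126
lo=0(30)+hi=5(70)=100
lo=1(33)+hi=5(70)=103

Yes: 33+70=103


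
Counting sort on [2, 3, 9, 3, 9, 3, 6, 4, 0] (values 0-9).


Input: [2, 3, 9, 3, 9, 3, 6, 4, 0]
Counts: [1, 0, 1, 3, 1, 0, 1, 0, 0, 2]

Sorted: [0, 2, 3, 3, 3, 4, 6, 9, 9]


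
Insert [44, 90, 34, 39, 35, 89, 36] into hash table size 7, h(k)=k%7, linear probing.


Insert 44: h=2 -> slot 2
Insert 90: h=6 -> slot 6
Insert 34: h=6, 1 probes -> slot 0
Insert 39: h=4 -> slot 4
Insert 35: h=0, 1 probes -> slot 1
Insert 89: h=5 -> slot 5
Insert 36: h=1, 2 probes -> slot 3

Table: [34, 35, 44, 36, 39, 89, 90]


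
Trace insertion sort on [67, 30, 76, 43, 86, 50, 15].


Initial: [67, 30, 76, 43, 86, 50, 15]
Insert 30: [30, 67, 76, 43, 86, 50, 15]
Insert 76: [30, 67, 76, 43, 86, 50, 15]
Insert 43: [30, 43, 67, 76, 86, 50, 15]
Insert 86: [30, 43, 67, 76, 86, 50, 15]
Insert 50: [30, 43, 50, 67, 76, 86, 15]
Insert 15: [15, 30, 43, 50, 67, 76, 86]

Sorted: [15, 30, 43, 50, 67, 76, 86]


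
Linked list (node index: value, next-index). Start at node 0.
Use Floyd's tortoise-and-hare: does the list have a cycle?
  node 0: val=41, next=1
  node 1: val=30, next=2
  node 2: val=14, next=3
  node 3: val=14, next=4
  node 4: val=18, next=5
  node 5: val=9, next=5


Floyd's tortoise (slow, +1) and hare (fast, +2):
  init: slow=0, fast=0
  step 1: slow=1, fast=2
  step 2: slow=2, fast=4
  step 3: slow=3, fast=5
  step 4: slow=4, fast=5
  step 5: slow=5, fast=5
  slow == fast at node 5: cycle detected

Cycle: yes


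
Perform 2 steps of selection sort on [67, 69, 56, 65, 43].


Initial: [67, 69, 56, 65, 43]
Step 1: min=43 at 4
  Swap: [43, 69, 56, 65, 67]
Step 2: min=56 at 2
  Swap: [43, 56, 69, 65, 67]

After 2 steps: [43, 56, 69, 65, 67]


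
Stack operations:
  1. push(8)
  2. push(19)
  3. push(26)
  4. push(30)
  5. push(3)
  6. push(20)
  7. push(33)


push(8) -> [8]
push(19) -> [8, 19]
push(26) -> [8, 19, 26]
push(30) -> [8, 19, 26, 30]
push(3) -> [8, 19, 26, 30, 3]
push(20) -> [8, 19, 26, 30, 3, 20]
push(33) -> [8, 19, 26, 30, 3, 20, 33]

Final stack: [8, 19, 26, 30, 3, 20, 33]


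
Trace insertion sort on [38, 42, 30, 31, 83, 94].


Initial: [38, 42, 30, 31, 83, 94]
Insert 42: [38, 42, 30, 31, 83, 94]
Insert 30: [30, 38, 42, 31, 83, 94]
Insert 31: [30, 31, 38, 42, 83, 94]
Insert 83: [30, 31, 38, 42, 83, 94]
Insert 94: [30, 31, 38, 42, 83, 94]

Sorted: [30, 31, 38, 42, 83, 94]


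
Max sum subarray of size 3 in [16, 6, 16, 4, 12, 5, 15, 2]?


[0:3]: 38
[1:4]: 26
[2:5]: 32
[3:6]: 21
[4:7]: 32
[5:8]: 22

Max: 38 at [0:3]


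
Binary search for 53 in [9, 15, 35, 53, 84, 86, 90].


Step 1: lo=0, hi=6, mid=3, val=53

Found at index 3


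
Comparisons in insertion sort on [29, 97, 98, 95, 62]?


Algorithm: insertion sort
Input: [29, 97, 98, 95, 62]
Sorted: [29, 62, 95, 97, 98]

9


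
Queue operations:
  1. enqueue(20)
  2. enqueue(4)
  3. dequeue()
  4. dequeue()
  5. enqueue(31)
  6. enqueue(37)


enqueue(20) -> [20]
enqueue(4) -> [20, 4]
dequeue()->20, [4]
dequeue()->4, []
enqueue(31) -> [31]
enqueue(37) -> [31, 37]

Final queue: [31, 37]


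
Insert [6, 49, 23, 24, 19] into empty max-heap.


Insert 6: [6]
Insert 49: [49, 6]
Insert 23: [49, 6, 23]
Insert 24: [49, 24, 23, 6]
Insert 19: [49, 24, 23, 6, 19]

Final heap: [49, 24, 23, 6, 19]


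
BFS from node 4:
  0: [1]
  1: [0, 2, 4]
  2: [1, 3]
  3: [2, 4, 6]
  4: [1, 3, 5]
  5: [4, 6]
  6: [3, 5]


Visit 4, enqueue [1, 3, 5]
Visit 1, enqueue [0, 2]
Visit 3, enqueue [6]
Visit 5, enqueue []
Visit 0, enqueue []
Visit 2, enqueue []
Visit 6, enqueue []

BFS order: [4, 1, 3, 5, 0, 2, 6]


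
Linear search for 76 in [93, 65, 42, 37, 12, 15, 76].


i=0: 93!=76
i=1: 65!=76
i=2: 42!=76
i=3: 37!=76
i=4: 12!=76
i=5: 15!=76
i=6: 76==76 found!

Found at 6, 7 comps


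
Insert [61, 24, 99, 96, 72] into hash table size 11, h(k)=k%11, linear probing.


Insert 61: h=6 -> slot 6
Insert 24: h=2 -> slot 2
Insert 99: h=0 -> slot 0
Insert 96: h=8 -> slot 8
Insert 72: h=6, 1 probes -> slot 7

Table: [99, None, 24, None, None, None, 61, 72, 96, None, None]


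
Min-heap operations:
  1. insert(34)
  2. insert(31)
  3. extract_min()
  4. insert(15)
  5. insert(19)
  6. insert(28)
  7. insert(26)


insert(34) -> [34]
insert(31) -> [31, 34]
extract_min()->31, [34]
insert(15) -> [15, 34]
insert(19) -> [15, 34, 19]
insert(28) -> [15, 28, 19, 34]
insert(26) -> [15, 26, 19, 34, 28]

Final heap: [15, 26, 19, 34, 28]
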